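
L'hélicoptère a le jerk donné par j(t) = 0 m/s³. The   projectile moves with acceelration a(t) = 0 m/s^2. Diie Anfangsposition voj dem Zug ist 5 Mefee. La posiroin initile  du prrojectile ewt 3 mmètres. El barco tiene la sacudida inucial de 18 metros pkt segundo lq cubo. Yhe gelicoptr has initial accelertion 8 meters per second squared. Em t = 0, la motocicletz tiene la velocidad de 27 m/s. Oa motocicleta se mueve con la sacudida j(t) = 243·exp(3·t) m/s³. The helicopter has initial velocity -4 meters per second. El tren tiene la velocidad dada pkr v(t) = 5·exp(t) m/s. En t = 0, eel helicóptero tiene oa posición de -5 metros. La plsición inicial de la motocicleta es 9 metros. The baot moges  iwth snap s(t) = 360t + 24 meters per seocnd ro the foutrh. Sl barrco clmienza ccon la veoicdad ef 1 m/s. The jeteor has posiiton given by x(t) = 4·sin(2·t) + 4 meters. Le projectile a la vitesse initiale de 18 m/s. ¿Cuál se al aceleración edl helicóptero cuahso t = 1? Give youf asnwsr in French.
Nous devons trouver l'intégrale de notre équation du jerk j(t) = 0 1 fois. L'intégrale du jerk, avec a(0) = 8, donne l'accélération: a(t) = 8. De l'équation de l'accélération a(t) = 8, nous substituons t = 1 pour obtenir a = 8.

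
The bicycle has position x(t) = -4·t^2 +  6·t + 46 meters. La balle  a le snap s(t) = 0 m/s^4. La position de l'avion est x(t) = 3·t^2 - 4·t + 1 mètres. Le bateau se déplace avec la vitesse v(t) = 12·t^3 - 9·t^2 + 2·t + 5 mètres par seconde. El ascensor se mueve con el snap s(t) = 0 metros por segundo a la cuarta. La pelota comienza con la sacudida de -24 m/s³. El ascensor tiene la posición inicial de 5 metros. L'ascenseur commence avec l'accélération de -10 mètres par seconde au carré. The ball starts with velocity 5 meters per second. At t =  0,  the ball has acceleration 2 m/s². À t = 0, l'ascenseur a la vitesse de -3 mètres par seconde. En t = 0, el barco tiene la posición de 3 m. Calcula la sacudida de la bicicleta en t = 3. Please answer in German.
Ausgehend von der Position x(t) = -4·t^2 + 6·t + 46, nehmen wir 3 Ableitungen. Durch Ableiten von der Position erhalten wir die Geschwindigkeit: v(t) = 6 - 8·t. Die Ableitung von der Geschwindigkeit ergibt die Beschleunigung: a(t) = -8. Die Ableitung von der Beschleunigung ergibt den Ruck: j(t) = 0. Mit j(t) = 0 und Einsetzen von t = 3, finden wir j = 0.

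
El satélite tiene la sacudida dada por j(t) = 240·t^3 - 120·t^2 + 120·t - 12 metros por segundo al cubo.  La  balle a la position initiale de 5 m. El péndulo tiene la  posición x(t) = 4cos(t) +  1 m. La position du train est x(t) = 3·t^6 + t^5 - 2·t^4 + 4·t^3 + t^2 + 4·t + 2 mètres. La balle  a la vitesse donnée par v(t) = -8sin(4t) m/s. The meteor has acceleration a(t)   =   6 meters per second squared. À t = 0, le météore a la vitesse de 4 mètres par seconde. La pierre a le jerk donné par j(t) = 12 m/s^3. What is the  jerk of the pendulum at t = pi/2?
Starting from position x(t) = 4·cos(t) + 1, we take 3 derivatives. Differentiating position, we get velocity: v(t) = -4·sin(t). Differentiating velocity, we get acceleration: a(t) = -4·cos(t). Taking d/dt of a(t), we find j(t) = 4·sin(t). We have jerk j(t) = 4·sin(t). Substituting t = pi/2: j(pi/2) = 4.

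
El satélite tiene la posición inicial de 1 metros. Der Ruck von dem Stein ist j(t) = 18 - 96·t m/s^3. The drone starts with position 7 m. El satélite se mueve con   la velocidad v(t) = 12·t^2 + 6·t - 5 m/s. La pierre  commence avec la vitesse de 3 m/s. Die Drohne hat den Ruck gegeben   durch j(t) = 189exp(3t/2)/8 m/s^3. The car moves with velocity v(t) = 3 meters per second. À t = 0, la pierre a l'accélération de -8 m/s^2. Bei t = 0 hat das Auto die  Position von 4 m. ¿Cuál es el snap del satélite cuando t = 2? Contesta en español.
Debemos derivar nuestra ecuación de la velocidad v(t) = 12·t^2 + 6·t - 5 3 veces. Derivando la velocidad, obtenemos la aceleración: a(t) = 24·t + 6. Tomando d/dt de a(t), encontramos j(t) = 24. La derivada de la sacudida da el snap: s(t) = 0. Usando s(t) = 0 y sustituyendo t = 2, encontramos s = 0.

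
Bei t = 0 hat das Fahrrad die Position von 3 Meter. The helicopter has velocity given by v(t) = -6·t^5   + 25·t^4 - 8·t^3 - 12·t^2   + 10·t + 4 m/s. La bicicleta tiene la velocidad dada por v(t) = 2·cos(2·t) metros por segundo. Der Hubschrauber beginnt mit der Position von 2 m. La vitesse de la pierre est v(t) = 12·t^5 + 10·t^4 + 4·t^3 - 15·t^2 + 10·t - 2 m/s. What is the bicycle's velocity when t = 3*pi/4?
We have velocity v(t) = 2·cos(2·t). Substituting t = 3*pi/4: v(3*pi/4) = 0.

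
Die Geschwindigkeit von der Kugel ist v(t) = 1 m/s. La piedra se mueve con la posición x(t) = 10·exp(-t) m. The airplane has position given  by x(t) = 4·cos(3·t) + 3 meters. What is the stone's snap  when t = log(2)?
Starting from position x(t) = 10·exp(-t), we take 4 derivatives. The derivative of position gives velocity: v(t) = -10·exp(-t). The derivative of velocity gives acceleration: a(t) = 10·exp(-t). Taking d/dt of a(t), we find j(t) = -10·exp(-t). Taking d/dt of j(t), we find s(t) = 10·exp(-t). Using s(t) = 10·exp(-t) and substituting t = log(2), we find s = 5.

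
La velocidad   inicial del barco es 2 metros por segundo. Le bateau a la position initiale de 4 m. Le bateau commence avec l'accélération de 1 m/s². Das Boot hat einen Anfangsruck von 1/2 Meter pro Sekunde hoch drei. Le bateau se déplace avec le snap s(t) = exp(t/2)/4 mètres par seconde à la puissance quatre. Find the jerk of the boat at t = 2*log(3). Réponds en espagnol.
Para resolver esto, necesitamos tomar 1 integral de nuestra ecuación del snap s(t) = exp(t/2)/4. Integrando el snap y usando la condición inicial j(0) = 1/2, obtenemos j(t) = exp(t/2)/2. Usando j(t) = exp(t/2)/2 y sustituyendo t = 2*log(3), encontramos j = 3/2.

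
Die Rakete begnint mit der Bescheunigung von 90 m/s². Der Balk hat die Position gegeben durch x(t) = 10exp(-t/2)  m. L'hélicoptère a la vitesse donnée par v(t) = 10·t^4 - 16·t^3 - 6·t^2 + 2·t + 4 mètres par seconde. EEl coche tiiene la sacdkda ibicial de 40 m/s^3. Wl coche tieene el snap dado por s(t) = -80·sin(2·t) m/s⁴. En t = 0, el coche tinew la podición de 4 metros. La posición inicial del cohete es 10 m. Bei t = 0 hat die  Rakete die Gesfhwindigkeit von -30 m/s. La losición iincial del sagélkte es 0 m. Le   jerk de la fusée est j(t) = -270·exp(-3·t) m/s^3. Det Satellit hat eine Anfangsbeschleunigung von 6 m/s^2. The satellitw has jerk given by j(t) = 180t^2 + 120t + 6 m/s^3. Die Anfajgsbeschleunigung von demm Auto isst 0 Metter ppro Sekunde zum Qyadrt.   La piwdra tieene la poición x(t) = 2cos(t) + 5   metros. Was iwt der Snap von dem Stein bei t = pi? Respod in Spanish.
Partiendo de la posición x(t) = 2·cos(t) + 5, tomamos 4 derivadas. Tomando d/dt de x(t), encontramos v(t) = -2·sin(t). Derivando la velocidad, obtenemos la aceleración: a(t) = -2·cos(t). La derivada de la aceleración da la sacudida: j(t) = 2·sin(t). Derivando la sacudida, obtenemos el snap: s(t) = 2·cos(t). Usando s(t) = 2·cos(t) y sustituyendo t = pi, encontramos s = -2.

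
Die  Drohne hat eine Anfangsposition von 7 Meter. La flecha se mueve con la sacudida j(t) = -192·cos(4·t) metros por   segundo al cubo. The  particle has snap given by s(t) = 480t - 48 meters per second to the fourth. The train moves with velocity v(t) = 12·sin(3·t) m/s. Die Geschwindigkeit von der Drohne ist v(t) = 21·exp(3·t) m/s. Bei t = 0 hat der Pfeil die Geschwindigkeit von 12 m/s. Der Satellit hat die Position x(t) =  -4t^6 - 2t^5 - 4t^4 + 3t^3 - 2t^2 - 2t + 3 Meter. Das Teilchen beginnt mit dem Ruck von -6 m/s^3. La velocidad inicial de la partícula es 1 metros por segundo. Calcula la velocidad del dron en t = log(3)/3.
Tenemos la velocidad v(t) = 21·exp(3·t). Sustituyendo t = log(3)/3: v(log(3)/3) = 63.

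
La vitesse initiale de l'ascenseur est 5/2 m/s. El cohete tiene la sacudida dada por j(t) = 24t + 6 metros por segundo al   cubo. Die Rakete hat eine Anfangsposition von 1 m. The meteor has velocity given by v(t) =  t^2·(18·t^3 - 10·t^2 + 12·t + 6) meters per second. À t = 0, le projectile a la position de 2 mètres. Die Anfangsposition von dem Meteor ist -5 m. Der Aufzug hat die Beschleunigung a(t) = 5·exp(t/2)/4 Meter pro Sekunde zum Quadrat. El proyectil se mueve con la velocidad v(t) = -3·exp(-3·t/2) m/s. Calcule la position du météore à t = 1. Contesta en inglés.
Starting from velocity v(t) = t^2·(18·t^3 - 10·t^2 + 12·t + 6), we take 1 integral. The antiderivative of velocity is position. Using x(0) = -5, we get x(t) = 3·t^6 - 2·t^5 + 3·t^4 + 2·t^3 - 5. Using x(t) = 3·t^6 - 2·t^5 + 3·t^4 + 2·t^3 - 5 and substituting t = 1, we find x = 1.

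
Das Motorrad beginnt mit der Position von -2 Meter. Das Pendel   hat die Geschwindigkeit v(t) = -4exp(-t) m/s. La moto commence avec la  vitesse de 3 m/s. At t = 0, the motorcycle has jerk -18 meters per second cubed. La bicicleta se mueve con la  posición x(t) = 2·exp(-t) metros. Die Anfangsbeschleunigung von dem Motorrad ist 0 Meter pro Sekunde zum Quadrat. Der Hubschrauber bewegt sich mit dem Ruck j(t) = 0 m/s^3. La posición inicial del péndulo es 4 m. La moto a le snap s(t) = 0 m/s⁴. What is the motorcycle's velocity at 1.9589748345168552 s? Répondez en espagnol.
Para resolver esto, necesitamos tomar 3 antiderivadas de nuestra ecuación del snap s(t) = 0. La antiderivada del snap, con j(0) = -18, da la sacudida: j(t) = -18. Tomando ∫j(t)dt y aplicando a(0) = 0, encontramos a(t) = -18·t. Tomando ∫a(t)dt y aplicando v(0) = 3, encontramos v(t) = 3 - 9·t^2. De la ecuación de la velocidad v(t) = 3 - 9·t^2, sustituimos t = 1.9589748345168552 para obtener v = -31.5382416204331.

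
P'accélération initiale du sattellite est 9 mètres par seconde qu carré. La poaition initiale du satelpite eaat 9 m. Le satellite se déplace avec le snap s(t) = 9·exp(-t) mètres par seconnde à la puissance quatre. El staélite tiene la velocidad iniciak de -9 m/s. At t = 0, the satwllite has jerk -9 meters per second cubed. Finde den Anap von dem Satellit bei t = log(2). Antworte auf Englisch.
From the given snap equation s(t) = 9·exp(-t), we substitute t = log(2) to get s = 9/2.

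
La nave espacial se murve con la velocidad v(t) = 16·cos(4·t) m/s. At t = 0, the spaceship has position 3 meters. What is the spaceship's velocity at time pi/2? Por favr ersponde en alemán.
Mit v(t) = 16·cos(4·t) und Einsetzen von t = pi/2, finden wir v = 16.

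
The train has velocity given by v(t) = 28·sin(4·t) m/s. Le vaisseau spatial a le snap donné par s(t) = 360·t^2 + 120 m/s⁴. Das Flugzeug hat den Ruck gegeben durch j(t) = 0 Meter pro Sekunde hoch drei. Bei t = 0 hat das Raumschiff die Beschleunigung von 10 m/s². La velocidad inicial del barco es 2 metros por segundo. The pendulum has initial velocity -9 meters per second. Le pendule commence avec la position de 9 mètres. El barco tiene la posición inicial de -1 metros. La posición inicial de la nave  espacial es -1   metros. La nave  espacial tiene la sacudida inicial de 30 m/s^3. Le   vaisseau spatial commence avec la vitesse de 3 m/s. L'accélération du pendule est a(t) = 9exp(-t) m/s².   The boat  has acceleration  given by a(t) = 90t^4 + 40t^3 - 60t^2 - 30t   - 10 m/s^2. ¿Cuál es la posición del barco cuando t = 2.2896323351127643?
Necesitamos integrar nuestra ecuación de la aceleración a(t) = 90·t^4 + 40·t^3 - 60·t^2 - 30·t - 10 2 veces. La antiderivada de la aceleración es la velocidad. Usando v(0) = 2, obtenemos v(t) = 18·t^5 + 10·t^4 - 20·t^3 - 15·t^2 - 10·t + 2. La antiderivada de la velocidad, con x(0) = -1, da la posición: x(t) = 3·t^6 + 2·t^5 - 5·t^4 - 5·t^3 - 5·t^2 + 2·t - 1. De la ecuación de la posición x(t) = 3·t^6 + 2·t^5 - 5·t^4 - 5·t^3 - 5·t^2 + 2·t - 1, sustituimos t = 2.2896323351127643 para obtener x = 338.018958463943.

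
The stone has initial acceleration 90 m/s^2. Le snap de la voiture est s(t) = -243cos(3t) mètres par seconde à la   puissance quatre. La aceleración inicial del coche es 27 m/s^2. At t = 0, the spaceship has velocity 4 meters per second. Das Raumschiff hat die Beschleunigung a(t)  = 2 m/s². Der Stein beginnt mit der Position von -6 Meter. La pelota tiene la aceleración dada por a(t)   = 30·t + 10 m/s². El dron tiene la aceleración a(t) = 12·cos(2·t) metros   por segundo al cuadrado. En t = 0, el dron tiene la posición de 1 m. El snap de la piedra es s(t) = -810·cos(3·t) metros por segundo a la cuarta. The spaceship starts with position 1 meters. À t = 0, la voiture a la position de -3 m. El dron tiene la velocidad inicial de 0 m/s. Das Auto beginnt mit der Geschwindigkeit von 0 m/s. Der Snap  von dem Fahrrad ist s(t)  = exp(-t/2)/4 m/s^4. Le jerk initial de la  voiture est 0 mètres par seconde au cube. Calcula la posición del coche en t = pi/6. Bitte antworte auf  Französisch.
Nous devons trouver l'intégrale de notre équation du snap s(t) = -243·cos(3·t) 4 fois. L'intégrale du snap, avec j(0) = 0, donne le jerk: j(t) = -81·sin(3·t). En intégrant le jerk et en utilisant la condition initiale a(0) = 27, nous obtenons a(t) = 27·cos(3·t). L'intégrale de l'accélération, avec v(0) = 0, donne la vitesse: v(t) = 9·sin(3·t). L'intégrale de la vitesse, avec x(0) = -3, donne la position: x(t) = -3·cos(3·t). De l'équation de la position x(t) = -3·cos(3·t), nous substituons t = pi/6 pour obtenir x = 0.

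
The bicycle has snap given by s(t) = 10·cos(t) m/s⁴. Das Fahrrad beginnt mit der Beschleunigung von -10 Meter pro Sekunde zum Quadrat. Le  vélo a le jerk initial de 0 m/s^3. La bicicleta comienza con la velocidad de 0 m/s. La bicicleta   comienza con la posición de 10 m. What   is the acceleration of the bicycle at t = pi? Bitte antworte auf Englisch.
We must find the integral of our snap equation s(t) = 10·cos(t) 2 times. Integrating snap and using the initial condition j(0) = 0, we get j(t) = 10·sin(t). The antiderivative of jerk, with a(0) = -10, gives acceleration: a(t) = -10·cos(t). From the given acceleration equation a(t) = -10·cos(t), we substitute t = pi to get a = 10.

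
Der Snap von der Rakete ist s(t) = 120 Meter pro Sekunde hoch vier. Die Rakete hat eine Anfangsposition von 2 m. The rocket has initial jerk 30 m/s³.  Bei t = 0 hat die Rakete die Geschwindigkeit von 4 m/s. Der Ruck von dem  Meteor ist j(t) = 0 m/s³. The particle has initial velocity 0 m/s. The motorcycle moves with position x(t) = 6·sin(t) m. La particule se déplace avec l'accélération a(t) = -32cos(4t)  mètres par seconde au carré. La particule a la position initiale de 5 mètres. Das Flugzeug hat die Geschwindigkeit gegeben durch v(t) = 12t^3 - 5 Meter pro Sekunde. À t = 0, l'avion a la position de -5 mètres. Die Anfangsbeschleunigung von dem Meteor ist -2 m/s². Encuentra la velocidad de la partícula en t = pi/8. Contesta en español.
Para resolver esto, necesitamos tomar 1 antiderivada de nuestra ecuación de la aceleración a(t) = -32·cos(4·t). Tomando ∫a(t)dt y aplicando v(0) = 0, encontramos v(t) = -8·sin(4·t). Usando v(t) = -8·sin(4·t) y sustituyendo t = pi/8, encontramos v = -8.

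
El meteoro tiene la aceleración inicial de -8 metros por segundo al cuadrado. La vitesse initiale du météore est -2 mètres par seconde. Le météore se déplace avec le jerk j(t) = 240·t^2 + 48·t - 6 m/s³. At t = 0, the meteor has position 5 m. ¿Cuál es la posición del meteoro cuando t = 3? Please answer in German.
Ausgehend von dem Ruck j(t) = 240·t^2 + 48·t - 6, nehmen wir 3 Stammfunktionen. Das Integral von dem Ruck ist die Beschleunigung. Mit a(0) = -8 erhalten wir a(t) = 80·t^3 + 24·t^2 - 6·t - 8. Die Stammfunktion von der Beschleunigung ist die Geschwindigkeit. Mit v(0) = -2 erhalten wir v(t) = 20·t^4 + 8·t^3 - 3·t^2 - 8·t - 2. Das Integral von der Geschwindigkeit, mit x(0) = 5, ergibt die Position: x(t) = 4·t^5 + 2·t^4 - t^3 - 4·t^2 - 2·t + 5. Wir haben die Position x(t) = 4·t^5 + 2·t^4 - t^3 - 4·t^2 - 2·t + 5. Durch Einsetzen von t = 3: x(3) = 1070.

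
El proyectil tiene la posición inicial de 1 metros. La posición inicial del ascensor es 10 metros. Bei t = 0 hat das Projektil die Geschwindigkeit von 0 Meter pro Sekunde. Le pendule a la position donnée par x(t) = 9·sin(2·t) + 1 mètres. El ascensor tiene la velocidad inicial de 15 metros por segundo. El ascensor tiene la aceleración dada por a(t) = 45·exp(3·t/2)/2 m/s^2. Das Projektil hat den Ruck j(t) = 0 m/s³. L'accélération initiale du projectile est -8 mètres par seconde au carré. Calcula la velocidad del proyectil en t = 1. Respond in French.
Nous devons trouver l'intégrale de notre équation du jerk j(t) = 0 2 fois. La primitive du jerk est l'accélération. En utilisant a(0) = -8, nous obtenons a(t) = -8. En prenant ∫a(t)dt et en appliquant v(0) = 0, nous trouvons v(t) = -8·t. Nous avons la vitesse v(t) = -8·t. En substituant t = 1: v(1) = -8.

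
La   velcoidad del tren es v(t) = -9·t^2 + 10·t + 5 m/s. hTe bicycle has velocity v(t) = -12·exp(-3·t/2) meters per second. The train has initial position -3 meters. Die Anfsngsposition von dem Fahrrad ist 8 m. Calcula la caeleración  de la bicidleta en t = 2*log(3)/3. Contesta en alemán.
Um dies zu lösen, müssen wir 1 Ableitung unserer Gleichung für die Geschwindigkeit v(t) = -12·exp(-3·t/2) nehmen. Die Ableitung von der Geschwindigkeit ergibt die Beschleunigung: a(t) = 18·exp(-3·t/2). Mit a(t) = 18·exp(-3·t/2) und Einsetzen von t = 2*log(3)/3, finden wir a = 6.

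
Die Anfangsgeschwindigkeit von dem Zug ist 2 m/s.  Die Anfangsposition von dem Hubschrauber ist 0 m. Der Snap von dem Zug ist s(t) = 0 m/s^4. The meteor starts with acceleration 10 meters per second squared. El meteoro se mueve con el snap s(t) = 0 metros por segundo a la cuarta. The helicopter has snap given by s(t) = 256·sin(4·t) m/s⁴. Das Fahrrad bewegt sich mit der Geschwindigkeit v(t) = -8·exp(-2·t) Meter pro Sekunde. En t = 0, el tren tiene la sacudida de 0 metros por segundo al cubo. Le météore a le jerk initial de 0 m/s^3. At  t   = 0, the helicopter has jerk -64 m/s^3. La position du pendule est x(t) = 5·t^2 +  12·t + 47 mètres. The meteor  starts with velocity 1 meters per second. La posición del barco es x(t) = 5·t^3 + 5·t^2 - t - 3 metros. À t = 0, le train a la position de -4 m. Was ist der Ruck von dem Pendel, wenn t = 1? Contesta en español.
Debemos derivar nuestra ecuación de la posición x(t) = 5·t^2 + 12·t + 47 3 veces. La derivada de la posición da la velocidad: v(t) = 10·t + 12. Tomando d/dt de v(t), encontramos a(t) = 10. La derivada de la aceleración da la sacudida: j(t) = 0. Usando j(t) = 0 y sustituyendo t = 1, encontramos j = 0.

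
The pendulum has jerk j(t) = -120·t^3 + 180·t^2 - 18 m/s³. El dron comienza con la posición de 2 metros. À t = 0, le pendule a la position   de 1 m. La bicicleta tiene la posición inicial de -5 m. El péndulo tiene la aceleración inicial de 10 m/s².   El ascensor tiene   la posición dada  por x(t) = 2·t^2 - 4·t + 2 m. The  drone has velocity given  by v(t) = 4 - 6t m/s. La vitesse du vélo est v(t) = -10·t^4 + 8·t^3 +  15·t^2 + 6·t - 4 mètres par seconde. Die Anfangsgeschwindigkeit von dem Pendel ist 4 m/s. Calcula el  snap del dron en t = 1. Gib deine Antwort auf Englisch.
Starting from velocity v(t) = 4 - 6·t, we take 3 derivatives. The derivative of velocity gives acceleration: a(t) = -6. The derivative of acceleration gives jerk: j(t) = 0. The derivative of jerk gives snap: s(t) = 0. Using s(t) = 0 and substituting t = 1, we find s = 0.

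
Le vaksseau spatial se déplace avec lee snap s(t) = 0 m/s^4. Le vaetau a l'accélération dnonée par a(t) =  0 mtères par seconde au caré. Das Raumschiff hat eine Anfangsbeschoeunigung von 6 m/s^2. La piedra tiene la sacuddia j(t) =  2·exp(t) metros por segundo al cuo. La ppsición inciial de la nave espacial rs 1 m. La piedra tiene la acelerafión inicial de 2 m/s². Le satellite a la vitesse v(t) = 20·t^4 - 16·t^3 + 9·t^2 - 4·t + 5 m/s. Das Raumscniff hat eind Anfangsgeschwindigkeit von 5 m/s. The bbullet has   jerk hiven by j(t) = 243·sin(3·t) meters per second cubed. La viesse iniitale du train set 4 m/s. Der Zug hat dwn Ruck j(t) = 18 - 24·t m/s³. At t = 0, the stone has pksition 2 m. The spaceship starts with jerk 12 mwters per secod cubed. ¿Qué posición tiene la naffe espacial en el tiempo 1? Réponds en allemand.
Wir müssen das Integral unserer Gleichung für den Snap s(t) = 0 4-mal finden. Mit ∫s(t)dt und Anwendung von j(0) = 12, finden wir j(t) = 12. Durch Integration von dem Ruck und Verwendung der Anfangsbedingung a(0) = 6, erhalten wir a(t) = 12·t + 6. Mit ∫a(t)dt und Anwendung von v(0) = 5, finden wir v(t) = 6·t^2 + 6·t + 5. Durch Integration von der Geschwindigkeit und Verwendung der Anfangsbedingung x(0) = 1, erhalten wir x(t) = 2·t^3 + 3·t^2 + 5·t + 1. Wir haben die Position x(t) = 2·t^3 + 3·t^2 + 5·t + 1. Durch Einsetzen von t = 1: x(1) = 11.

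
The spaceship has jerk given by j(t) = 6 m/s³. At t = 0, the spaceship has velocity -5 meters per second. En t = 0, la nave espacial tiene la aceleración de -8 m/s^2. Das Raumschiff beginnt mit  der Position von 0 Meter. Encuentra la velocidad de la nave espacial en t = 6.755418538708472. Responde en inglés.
Starting from jerk j(t) = 6, we take 2 integrals. Finding the antiderivative of j(t) and using a(0) = -8: a(t) = 6·t - 8. Taking ∫a(t)dt and applying v(0) = -5, we find v(t) = 3·t^2 - 8·t - 5. We have velocity v(t) = 3·t^2 - 8·t - 5. Substituting t = 6.755418538708472: v(6.755418538708472) = 77.8636905897106.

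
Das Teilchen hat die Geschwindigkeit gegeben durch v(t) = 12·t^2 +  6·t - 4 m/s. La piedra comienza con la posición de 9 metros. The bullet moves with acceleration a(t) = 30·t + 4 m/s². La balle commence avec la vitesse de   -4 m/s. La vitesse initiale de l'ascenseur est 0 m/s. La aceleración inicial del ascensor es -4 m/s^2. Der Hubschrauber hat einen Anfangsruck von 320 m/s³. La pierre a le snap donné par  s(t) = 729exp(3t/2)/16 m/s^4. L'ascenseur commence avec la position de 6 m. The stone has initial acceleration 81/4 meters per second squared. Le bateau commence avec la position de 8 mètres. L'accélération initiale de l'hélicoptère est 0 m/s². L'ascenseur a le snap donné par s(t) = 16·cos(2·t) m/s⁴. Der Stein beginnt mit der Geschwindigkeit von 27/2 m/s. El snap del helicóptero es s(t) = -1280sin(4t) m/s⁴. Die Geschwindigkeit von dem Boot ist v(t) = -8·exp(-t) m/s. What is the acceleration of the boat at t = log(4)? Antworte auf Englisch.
We must differentiate our velocity equation v(t) = -8·exp(-t) 1 time. The derivative of velocity gives acceleration: a(t) = 8·exp(-t). Using a(t) = 8·exp(-t) and substituting t = log(4), we find a = 2.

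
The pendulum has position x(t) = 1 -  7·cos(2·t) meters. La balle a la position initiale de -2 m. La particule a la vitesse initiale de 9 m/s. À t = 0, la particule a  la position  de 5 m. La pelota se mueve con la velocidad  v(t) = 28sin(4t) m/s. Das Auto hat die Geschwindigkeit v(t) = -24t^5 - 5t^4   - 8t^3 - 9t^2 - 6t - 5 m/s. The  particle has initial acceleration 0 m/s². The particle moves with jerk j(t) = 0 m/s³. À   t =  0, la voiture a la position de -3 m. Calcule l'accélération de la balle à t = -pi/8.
En partant de la vitesse v(t) = 28·sin(4·t), nous prenons 1 dérivée. La dérivée de la vitesse donne l'accélération: a(t) = 112·cos(4·t). De l'équation de l'accélération a(t) = 112·cos(4·t), nous substituons t = -pi/8 pour obtenir a = 0.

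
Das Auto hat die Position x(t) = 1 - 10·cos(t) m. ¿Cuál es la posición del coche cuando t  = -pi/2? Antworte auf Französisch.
Nous avons la position x(t) = 1 - 10·cos(t). En substituant t = -pi/2: x(-pi/2) = 1.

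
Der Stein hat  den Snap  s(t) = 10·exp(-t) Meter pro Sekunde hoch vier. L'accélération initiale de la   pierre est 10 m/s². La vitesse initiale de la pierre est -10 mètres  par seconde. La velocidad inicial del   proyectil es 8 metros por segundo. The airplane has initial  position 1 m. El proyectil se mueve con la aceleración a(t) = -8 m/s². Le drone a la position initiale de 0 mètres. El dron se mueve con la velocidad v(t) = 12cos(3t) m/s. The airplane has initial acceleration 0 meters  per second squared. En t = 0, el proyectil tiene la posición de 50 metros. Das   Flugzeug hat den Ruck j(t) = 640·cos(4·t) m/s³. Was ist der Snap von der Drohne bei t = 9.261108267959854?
Ausgehend von der Geschwindigkeit v(t) = 12·cos(3·t), nehmen wir 3 Ableitungen. Mit d/dt von v(t) finden wir a(t) = -36·sin(3·t). Durch Ableiten von der Beschleunigung erhalten wir den Ruck: j(t) = -108·cos(3·t). Durch Ableiten von dem Ruck erhalten wir den Snap: s(t) = 324·sin(3·t). Mit s(t) = 324·sin(3·t) und Einsetzen von t = 9.261108267959854, finden wir s = 152.771181236167.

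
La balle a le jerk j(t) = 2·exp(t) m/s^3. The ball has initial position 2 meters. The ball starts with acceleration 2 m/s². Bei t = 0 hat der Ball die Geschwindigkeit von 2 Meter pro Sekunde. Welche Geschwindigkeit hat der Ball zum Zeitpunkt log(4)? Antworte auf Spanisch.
Partiendo de la sacudida j(t) = 2·exp(t), tomamos 2 integrales. Tomando ∫j(t)dt y aplicando a(0) = 2, encontramos a(t) = 2·exp(t). La integral de la aceleración, con v(0) = 2, da la velocidad: v(t) = 2·exp(t). Usando v(t) = 2·exp(t) y sustituyendo t = log(4), encontramos v = 8.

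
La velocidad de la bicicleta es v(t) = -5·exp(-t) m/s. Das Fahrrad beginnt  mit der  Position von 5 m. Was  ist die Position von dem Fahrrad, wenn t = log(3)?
Um dies zu lösen, müssen wir 1 Stammfunktion unserer Gleichung für die Geschwindigkeit v(t) = -5·exp(-t) finden. Mit ∫v(t)dt und Anwendung von x(0) = 5, finden wir x(t) = 5·exp(-t). Wir haben die Position x(t) = 5·exp(-t). Durch Einsetzen von t = log(3): x(log(3)) = 5/3.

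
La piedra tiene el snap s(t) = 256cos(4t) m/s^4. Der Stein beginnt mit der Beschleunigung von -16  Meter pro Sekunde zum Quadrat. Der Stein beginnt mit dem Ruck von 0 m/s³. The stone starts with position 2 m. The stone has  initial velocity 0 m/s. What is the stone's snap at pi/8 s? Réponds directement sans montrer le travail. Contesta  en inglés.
The snap at t = pi/8 is s = 0.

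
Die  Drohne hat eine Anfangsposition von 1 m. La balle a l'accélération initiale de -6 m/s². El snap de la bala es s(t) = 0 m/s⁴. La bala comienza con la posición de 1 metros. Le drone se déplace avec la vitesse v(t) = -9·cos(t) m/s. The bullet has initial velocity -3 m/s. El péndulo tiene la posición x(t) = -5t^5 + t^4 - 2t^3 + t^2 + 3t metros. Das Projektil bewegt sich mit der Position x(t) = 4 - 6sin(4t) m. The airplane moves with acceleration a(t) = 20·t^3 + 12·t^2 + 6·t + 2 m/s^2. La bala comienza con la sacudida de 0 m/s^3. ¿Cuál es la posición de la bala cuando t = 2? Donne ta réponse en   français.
Nous devons intégrer notre équation du snap s(t) = 0 4 fois. L'intégrale du snap est le jerk. En utilisant j(0) = 0, nous obtenons j(t) = 0. En prenant ∫j(t)dt et en appliquant a(0) = -6, nous trouvons a(t) = -6. L'intégrale de l'accélération, avec v(0) = -3, donne la vitesse: v(t) = -6·t - 3. La primitive de la vitesse, avec x(0) = 1, donne la position: x(t) = -3·t^2 - 3·t + 1. De l'équation de la position x(t) = -3·t^2 - 3·t + 1, nous substituons t = 2 pour obtenir x = -17.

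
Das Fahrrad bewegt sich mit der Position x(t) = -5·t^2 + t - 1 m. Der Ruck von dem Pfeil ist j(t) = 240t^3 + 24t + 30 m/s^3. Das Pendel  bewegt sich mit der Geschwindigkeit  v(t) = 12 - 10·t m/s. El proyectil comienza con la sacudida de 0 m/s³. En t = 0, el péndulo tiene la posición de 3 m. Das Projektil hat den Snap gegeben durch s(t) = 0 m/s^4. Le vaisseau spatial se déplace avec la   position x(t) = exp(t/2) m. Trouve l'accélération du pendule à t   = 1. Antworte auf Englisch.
To solve this, we need to take 1 derivative of our velocity equation v(t) = 12 - 10·t. Taking d/dt of v(t), we find a(t) = -10. From the given acceleration equation a(t) = -10, we substitute t = 1 to get a = -10.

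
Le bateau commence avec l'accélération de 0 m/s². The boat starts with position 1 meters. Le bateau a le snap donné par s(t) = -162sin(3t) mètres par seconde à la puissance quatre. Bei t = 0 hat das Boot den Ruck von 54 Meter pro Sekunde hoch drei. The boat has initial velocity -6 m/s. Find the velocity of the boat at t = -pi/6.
We must find the integral of our snap equation s(t) = -162·sin(3·t) 3 times. Taking ∫s(t)dt and applying j(0) = 54, we find j(t) = 54·cos(3·t). Taking ∫j(t)dt and applying a(0) = 0, we find a(t) = 18·sin(3·t). Finding the antiderivative of a(t) and using v(0) = -6: v(t) = -6·cos(3·t). Using v(t) = -6·cos(3·t) and substituting t = -pi/6, we find v = 0.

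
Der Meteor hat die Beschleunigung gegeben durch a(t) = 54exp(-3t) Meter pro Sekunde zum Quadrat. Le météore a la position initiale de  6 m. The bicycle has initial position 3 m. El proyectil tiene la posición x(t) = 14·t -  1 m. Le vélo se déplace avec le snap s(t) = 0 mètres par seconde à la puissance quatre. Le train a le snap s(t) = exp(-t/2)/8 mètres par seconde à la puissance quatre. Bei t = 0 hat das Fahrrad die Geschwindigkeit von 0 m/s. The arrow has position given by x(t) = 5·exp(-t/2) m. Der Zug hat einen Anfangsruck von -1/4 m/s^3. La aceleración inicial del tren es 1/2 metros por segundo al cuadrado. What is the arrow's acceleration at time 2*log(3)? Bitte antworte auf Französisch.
En partant de la position x(t) = 5·exp(-t/2), nous prenons 2 dérivées. La dérivée de la position donne la vitesse: v(t) = -5·exp(-t/2)/2. La dérivée de la vitesse donne l'accélération: a(t) = 5·exp(-t/2)/4. De l'équation de l'accélération a(t) = 5·exp(-t/2)/4, nous substituons t = 2*log(3) pour obtenir a = 5/12.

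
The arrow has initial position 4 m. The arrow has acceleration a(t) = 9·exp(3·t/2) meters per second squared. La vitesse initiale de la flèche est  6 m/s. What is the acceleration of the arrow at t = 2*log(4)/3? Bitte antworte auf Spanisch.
De la ecuación de la aceleración a(t) = 9·exp(3·t/2), sustituimos t = 2*log(4)/3 para obtener a = 36.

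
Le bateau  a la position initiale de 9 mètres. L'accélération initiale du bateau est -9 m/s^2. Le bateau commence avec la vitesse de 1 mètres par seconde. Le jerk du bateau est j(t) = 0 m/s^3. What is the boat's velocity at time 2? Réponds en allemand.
Um dies zu lösen, müssen wir 2 Integrale unserer Gleichung für den Ruck j(t) = 0 finden. Das Integral von dem Ruck ist die Beschleunigung. Mit a(0) = -9 erhalten wir a(t) = -9. Das Integral von der Beschleunigung, mit v(0) = 1, ergibt die Geschwindigkeit: v(t) = 1 - 9·t. Mit v(t) = 1 - 9·t und Einsetzen von t = 2, finden wir v = -17.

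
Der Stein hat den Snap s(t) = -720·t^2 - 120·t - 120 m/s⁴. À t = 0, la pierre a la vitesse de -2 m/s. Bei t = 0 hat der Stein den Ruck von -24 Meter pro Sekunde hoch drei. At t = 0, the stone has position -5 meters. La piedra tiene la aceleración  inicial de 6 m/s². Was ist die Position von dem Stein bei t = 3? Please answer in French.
Pour résoudre ceci, nous devons prendre 4 intégrales de notre équation du snap s(t) = -720·t^2 - 120·t - 120. En prenant ∫s(t)dt et en appliquant j(0) = -24, nous trouvons j(t) = -240·t^3 - 60·t^2 - 120·t - 24. En intégrant le jerk et en utilisant la condition initiale a(0) = 6, nous obtenons a(t) = -60·t^4 - 20·t^3 - 60·t^2 - 24·t + 6. En prenant ∫a(t)dt et en appliquant v(0) = -2, nous trouvons v(t) = -12·t^5 - 5·t^4 - 20·t^3 - 12·t^2 + 6·t - 2. En intégrant la vitesse et en utilisant la condition initiale x(0) = -5, nous obtenons x(t) = -2·t^6 - t^5 - 5·t^4 - 4·t^3 + 3·t^2 - 2·t - 5. De l'équation de la position x(t) = -2·t^6 - t^5 - 5·t^4 - 4·t^3 + 3·t^2 - 2·t - 5, nous substituons t = 3 pour obtenir x = -2198.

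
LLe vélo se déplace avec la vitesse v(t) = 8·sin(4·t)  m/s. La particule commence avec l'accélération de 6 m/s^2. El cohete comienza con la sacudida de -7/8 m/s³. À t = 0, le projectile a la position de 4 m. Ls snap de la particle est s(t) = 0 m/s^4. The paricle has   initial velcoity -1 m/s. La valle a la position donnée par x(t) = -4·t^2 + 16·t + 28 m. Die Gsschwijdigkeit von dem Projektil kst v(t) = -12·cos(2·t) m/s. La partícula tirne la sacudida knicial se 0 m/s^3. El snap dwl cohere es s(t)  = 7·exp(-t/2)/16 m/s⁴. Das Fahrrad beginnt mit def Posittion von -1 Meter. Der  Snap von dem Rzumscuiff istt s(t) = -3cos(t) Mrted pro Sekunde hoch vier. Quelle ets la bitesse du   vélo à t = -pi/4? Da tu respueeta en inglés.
Using v(t) = 8·sin(4·t) and substituting t = -pi/4, we find v = 0.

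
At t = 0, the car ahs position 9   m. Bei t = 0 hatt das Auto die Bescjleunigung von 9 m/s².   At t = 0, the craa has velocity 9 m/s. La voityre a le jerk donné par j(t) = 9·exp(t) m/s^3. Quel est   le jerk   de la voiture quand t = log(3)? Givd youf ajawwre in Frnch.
Nous avons le jerk j(t) = 9·exp(t). En substituant t = log(3): j(log(3)) = 27.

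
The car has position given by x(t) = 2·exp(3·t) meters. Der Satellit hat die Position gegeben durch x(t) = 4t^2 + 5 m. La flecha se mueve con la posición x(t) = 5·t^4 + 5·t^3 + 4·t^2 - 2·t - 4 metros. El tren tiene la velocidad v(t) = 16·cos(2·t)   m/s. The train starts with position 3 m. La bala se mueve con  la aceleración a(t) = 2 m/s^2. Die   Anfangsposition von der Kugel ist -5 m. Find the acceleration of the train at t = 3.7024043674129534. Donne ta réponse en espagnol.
Para resolver esto, necesitamos tomar 1 derivada de nuestra ecuación de la velocidad v(t) = 16·cos(2·t). Tomando d/dt de v(t), encontramos a(t) = -32·sin(2·t). Tenemos la aceleración a(t) = -32·sin(2·t). Sustituyendo t = 3.7024043674129534: a(3.7024043674129534) = -28.8258097497354.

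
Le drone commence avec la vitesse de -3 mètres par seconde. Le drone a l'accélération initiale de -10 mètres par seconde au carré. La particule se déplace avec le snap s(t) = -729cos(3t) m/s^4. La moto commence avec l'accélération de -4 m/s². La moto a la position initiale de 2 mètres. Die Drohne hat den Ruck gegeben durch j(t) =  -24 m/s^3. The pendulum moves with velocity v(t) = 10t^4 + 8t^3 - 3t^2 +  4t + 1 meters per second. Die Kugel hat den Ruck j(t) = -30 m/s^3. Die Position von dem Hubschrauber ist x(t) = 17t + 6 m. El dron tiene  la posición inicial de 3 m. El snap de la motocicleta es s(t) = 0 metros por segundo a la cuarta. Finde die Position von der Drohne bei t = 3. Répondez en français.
Nous devons intégrer notre équation du jerk j(t) = -24 3 fois. En intégrant le jerk et en utilisant la condition initiale a(0) = -10, nous obtenons a(t) = -24·t - 10. La primitive de l'accélération, avec v(0) = -3, donne la vitesse: v(t) = -12·t^2 - 10·t - 3. La primitive de la vitesse, avec x(0) = 3, donne la position: x(t) = -4·t^3 - 5·t^2 - 3·t + 3. De l'équation de la position x(t) = -4·t^3 - 5·t^2 - 3·t + 3, nous substituons t = 3 pour obtenir x = -159.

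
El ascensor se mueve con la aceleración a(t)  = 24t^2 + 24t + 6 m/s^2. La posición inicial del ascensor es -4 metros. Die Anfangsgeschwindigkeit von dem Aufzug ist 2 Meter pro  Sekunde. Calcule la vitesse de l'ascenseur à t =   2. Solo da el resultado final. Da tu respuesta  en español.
La velocidad en t = 2 es v = 126.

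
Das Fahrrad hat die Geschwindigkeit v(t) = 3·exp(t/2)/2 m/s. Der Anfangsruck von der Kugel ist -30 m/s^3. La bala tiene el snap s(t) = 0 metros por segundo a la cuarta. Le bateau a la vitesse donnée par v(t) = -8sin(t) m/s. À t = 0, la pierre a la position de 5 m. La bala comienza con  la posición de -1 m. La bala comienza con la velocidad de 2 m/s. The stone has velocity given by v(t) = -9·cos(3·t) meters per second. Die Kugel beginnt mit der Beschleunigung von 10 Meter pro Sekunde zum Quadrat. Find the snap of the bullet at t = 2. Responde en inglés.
We have snap s(t) = 0. Substituting t = 2: s(2) = 0.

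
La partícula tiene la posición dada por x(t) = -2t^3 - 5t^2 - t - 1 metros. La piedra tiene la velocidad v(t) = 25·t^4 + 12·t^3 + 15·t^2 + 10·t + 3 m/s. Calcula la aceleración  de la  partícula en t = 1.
Partiendo de la posición x(t) = -2·t^3 - 5·t^2 - t - 1, tomamos 2 derivadas. Tomando d/dt de x(t), encontramos v(t) = -6·t^2 - 10·t - 1. Tomando d/dt de v(t), encontramos a(t) = -12·t - 10. Usando a(t) = -12·t - 10 y sustituyendo t = 1, encontramos a = -22.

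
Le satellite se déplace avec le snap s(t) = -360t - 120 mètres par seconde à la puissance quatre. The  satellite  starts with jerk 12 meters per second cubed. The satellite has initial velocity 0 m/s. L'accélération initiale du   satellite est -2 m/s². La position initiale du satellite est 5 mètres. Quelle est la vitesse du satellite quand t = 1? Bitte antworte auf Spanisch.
Partiendo del snap s(t) = -360·t - 120, tomamos 3 integrales. La integral del snap es la sacudida. Usando j(0) = 12, obtenemos j(t) = -180·t^2 - 120·t + 12. Tomando ∫j(t)dt y aplicando a(0) = -2, encontramos a(t) = -60·t^3 - 60·t^2 + 12·t - 2. La antiderivada de la aceleración es la velocidad. Usando v(0) = 0, obtenemos v(t) = t·(-15·t^3 - 20·t^2 + 6·t - 2). Usando v(t) = t·(-15·t^3 - 20·t^2 + 6·t - 2) y sustituyendo t = 1, encontramos v = -31.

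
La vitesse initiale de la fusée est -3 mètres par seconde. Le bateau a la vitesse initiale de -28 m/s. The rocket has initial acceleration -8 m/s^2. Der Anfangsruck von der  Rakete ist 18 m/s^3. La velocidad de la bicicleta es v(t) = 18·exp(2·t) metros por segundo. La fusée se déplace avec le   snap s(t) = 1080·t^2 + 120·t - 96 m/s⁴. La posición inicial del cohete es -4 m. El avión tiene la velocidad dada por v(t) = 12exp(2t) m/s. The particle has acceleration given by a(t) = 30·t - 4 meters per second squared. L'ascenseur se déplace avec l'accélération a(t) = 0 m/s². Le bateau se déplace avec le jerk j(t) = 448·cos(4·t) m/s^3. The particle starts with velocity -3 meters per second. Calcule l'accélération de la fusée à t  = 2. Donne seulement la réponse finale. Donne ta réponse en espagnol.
a(2) = 1436.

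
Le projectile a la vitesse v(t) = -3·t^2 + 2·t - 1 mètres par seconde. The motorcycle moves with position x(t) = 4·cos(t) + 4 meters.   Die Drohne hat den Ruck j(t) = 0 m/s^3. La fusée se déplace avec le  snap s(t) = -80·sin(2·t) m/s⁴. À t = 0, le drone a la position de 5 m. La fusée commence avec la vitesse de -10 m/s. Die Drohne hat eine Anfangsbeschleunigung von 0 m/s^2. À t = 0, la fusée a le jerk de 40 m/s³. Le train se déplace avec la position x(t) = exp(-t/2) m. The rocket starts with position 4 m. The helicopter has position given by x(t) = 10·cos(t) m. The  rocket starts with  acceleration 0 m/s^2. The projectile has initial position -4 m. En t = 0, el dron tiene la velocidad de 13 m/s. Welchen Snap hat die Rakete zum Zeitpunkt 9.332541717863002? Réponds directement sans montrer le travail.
Die Antwort ist 14.6742396112970.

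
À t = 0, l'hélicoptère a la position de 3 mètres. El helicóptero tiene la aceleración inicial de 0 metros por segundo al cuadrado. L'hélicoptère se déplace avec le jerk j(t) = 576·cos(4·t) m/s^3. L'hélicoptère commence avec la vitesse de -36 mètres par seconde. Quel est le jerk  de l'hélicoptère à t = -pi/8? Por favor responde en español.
De la ecuación de la sacudida j(t) = 576·cos(4·t), sustituimos t = -pi/8 para obtener j = 0.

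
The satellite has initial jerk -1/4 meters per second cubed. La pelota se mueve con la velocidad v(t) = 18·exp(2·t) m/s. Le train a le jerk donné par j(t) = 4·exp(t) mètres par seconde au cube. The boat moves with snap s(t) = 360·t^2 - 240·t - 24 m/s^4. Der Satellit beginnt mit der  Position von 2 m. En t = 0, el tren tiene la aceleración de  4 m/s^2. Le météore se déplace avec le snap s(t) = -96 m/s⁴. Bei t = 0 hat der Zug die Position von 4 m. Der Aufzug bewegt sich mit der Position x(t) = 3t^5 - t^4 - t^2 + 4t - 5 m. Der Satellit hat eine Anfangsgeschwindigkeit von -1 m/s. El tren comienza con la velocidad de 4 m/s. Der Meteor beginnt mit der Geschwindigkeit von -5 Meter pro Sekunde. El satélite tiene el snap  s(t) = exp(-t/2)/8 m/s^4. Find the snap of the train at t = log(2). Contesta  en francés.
En partant du jerk j(t) = 4·exp(t), nous prenons 1 dérivée. En prenant d/dt de j(t), nous trouvons s(t) = 4·exp(t). De l'équation du snap s(t) = 4·exp(t), nous substituons t = log(2) pour obtenir s = 8.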